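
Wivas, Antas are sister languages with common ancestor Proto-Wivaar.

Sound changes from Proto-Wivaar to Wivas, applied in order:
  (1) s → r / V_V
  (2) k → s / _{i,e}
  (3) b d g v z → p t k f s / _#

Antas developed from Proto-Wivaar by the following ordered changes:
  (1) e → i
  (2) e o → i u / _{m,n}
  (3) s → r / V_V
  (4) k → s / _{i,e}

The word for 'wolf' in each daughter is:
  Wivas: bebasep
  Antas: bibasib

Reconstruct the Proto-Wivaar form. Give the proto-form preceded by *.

Position 5: Wivas has s, Antas has s. Taking the neighbouring segments as reconstructed: Wivas s can only go back to *k; Antas s can only go back to *k — the one source consistent with every daughter is *k.
Position 7: Wivas has p, Antas has b. Antas preserves b here (none of its changes turn any other segment into b), so the proto-segment is *b.
Position 2: Wivas has e, Antas has i. Wivas preserves e here (none of its changes turn any other segment into e), so the proto-segment is *e.
Continuing position by position gives *bebakeb; check it forward:
Wivas: start from *bebakeb.
  rule 1: no change — bebakeb
  rule 2 (palatalisation): bebakeb → bebaseb
  rule 3 (final devoicing): bebaseb → bebasep
  ⇒ Wivas bebasep
Antas: start from *bebakeb.
  rule 1 (vowel merger): bebakeb → bibakib
  rule 2: no change — bibakib
  rule 3: no change — bibakib
  rule 4 (palatalisation): bibakib → bibasib
  ⇒ Antas bibasib
No other proto-form is consistent with every reflex, so the reconstruction is *bebakeb.

*bebakeb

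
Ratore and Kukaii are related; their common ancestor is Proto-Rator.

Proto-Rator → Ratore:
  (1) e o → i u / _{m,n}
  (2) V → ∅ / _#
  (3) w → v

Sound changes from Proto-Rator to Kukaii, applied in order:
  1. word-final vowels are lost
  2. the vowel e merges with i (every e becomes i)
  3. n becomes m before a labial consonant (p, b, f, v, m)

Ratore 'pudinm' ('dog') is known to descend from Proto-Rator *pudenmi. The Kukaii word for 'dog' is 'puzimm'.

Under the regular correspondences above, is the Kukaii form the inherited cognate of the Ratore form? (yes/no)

Derive the expected Kukaii reflex of *pudenmi:
Kukaii: start from *pudenmi.
  rule 1 (apocope): pudenmi → pudenm
  rule 2 (vowel merger): pudenm → pudinm
  rule 3 (nasal place assimilation): pudinm → pudimm
  ⇒ Kukaii pudimm
The regular Kukaii reflex would be 'pudimm', but the attested form is 'puzimm'. The correspondence is irregular, so they are not cognates (the Kukaii form has a different source).

no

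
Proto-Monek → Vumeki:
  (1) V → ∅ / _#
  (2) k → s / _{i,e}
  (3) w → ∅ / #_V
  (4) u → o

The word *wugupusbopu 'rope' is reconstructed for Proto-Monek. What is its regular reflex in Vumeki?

Vumeki: start from *wugupusbopu.
  rule 1 (apocope): wugupusbopu → wugupusbop
  rule 2: no change — wugupusbop
  rule 3 (glide loss): wugupusbop → ugupusbop
  rule 4 (vowel merger): ugupusbop → ogoposbop
  ⇒ Vumeki ogoposbop

ogoposbop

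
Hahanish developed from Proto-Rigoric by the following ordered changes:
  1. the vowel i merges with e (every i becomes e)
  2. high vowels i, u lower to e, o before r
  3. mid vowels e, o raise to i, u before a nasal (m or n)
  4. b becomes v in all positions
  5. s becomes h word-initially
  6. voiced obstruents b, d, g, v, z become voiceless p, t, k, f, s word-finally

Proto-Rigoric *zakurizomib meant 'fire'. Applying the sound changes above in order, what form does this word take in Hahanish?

Hahanish: *zakurizomib > zakurezomeb > zakorezomeb > zakorezumeb > zakorezumev > zakorezumef  (by vowel merger, pre-rhotic lowering, pre-nasal raising, unconditioned shift, final devoicing)

zakorezumef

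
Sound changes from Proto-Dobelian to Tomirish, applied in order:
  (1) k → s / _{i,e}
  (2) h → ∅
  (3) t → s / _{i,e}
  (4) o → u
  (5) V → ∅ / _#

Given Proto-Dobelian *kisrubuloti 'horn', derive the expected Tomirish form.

Tomirish: start from *kisrubuloti.
  rule 1 (palatalisation): kisrubuloti → sisrubuloti
  rule 2: no change — sisrubuloti
  rule 3 (palatalisation): sisrubuloti → sisrubulosi
  rule 4 (vowel merger): sisrubulosi → sisrubulusi
  rule 5 (apocope): sisrubulusi → sisrubulus
  ⇒ Tomirish sisrubulus

sisrubulus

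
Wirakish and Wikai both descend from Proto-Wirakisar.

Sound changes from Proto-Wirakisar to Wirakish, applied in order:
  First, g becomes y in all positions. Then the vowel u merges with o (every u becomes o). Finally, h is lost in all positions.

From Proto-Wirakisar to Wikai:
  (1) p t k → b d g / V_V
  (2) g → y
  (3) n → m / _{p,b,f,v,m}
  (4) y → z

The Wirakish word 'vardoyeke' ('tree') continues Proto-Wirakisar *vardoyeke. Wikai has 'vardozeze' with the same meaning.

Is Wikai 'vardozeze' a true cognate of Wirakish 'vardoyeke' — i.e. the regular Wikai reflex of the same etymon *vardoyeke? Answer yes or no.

yes

Derive the expected Wikai reflex of *vardoyeke:
Wikai: start from *vardoyeke.
  rule 1 (intervocalic voicing): vardoyeke → vardoyege
  rule 2 (unconditioned shift): vardoyege → vardoyeye
  rule 3: no change — vardoyeye
  rule 4 (unconditioned shift): vardoyeye → vardozeze
  ⇒ Wikai vardozeze
Wikai 'vardozeze' matches the regular reflex exactly, so the pair is cognate.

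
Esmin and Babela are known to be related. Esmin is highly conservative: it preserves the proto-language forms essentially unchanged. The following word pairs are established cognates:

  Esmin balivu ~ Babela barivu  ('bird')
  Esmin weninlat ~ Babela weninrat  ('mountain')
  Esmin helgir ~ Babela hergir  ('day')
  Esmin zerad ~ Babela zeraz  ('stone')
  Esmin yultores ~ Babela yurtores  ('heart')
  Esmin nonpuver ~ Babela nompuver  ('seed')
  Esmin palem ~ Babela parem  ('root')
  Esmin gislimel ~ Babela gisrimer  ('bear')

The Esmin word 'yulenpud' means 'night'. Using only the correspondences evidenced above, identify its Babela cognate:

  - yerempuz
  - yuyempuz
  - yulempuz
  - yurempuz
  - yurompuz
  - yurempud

yurempuz

palem ~ parem — Esmin l corresponds to Babela r between vowels (before a front vowel).
nonpuver ~ nompuver — Esmin n corresponds to Babela m after a vowel, before a labial obstruent.
zerad ~ zeraz — Esmin d corresponds to Babela z word-finally.
Applying these to Esmin 'yulenpud':
  yulenpud → yurenpud   (l→r between vowels (before a front vowel))
  yurenpud → yurempud   (n→m after a vowel, before a labial obstruent)
  yurempud → yurempuz   (d→z word-finally)
So the Babela cognate is 'yurempuz'.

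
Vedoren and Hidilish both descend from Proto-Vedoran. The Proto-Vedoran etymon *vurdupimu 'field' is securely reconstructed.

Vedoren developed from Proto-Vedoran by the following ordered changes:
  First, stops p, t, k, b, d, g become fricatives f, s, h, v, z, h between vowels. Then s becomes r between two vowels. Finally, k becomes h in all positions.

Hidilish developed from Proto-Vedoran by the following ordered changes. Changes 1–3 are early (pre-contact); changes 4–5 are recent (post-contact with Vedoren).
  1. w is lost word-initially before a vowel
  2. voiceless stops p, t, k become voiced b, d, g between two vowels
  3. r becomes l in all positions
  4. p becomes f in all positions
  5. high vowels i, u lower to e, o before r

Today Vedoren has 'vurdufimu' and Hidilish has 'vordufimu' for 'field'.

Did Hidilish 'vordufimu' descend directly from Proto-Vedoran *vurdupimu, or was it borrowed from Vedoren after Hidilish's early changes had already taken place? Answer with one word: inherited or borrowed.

If inherited, *vurdupimu would pass through all of Hidilish's changes:
Hidilish: *vurdupimu
  vurdupimu (rule 1 does not apply)
  vurdupimu → vurdubimu   [intervocalic voicing]
  vurdubimu → vuldubimu   [unconditioned shift]
  vuldubimu (rule 4 does not apply)
  vuldubimu (rule 5 does not apply)
  giving Hidilish vuldubimu.
If borrowed from Vedoren 'vurdufimu' after the early changes, it would undergo only the recent ones:
  rule 4 (unconditioned shift): no change (vurdufimu)
  rule 5 (pre-rhotic lowering): vurdufimu → vordufimu
  ⇒ as a loan: vordufimu
Hidilish 'vordufimu' matches the loan outcome 'vordufimu', not the inherited 'vuldubimu' — it skipped the early Hidilish changes, so it was borrowed from Vedoren.

borrowed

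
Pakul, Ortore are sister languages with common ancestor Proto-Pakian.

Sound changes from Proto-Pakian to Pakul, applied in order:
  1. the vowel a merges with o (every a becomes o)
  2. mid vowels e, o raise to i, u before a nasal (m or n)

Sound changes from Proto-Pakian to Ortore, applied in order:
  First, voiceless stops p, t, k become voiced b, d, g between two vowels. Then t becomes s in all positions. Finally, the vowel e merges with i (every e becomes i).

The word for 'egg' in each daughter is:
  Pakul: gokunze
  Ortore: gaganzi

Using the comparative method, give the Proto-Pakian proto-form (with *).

*gakanze

Position 7: Pakul has e, Ortore has i. Pakul preserves e here (none of its changes turn any other segment into e), so the proto-segment is *e.
Position 3: Pakul has k, Ortore has g. Pakul preserves k here (none of its changes turn any other segment into k), so the proto-segment is *k.
This points to *gakanze. Verify forward in each daughter:
Pakul: start from *gakanze.
  rule 1 (vowel merger): gakanze → gokonze
  rule 2 (pre-nasal raising): gokonze → gokunze
  ⇒ Pakul gokunze
Ortore: *gakanze
  gakanze → gaganze   [intervocalic voicing]
  gaganze (rule 2 does not apply)
  gaganze → gaganzi   [vowel merger]
  giving Ortore gaganzi.
*gakanze is the unique common source.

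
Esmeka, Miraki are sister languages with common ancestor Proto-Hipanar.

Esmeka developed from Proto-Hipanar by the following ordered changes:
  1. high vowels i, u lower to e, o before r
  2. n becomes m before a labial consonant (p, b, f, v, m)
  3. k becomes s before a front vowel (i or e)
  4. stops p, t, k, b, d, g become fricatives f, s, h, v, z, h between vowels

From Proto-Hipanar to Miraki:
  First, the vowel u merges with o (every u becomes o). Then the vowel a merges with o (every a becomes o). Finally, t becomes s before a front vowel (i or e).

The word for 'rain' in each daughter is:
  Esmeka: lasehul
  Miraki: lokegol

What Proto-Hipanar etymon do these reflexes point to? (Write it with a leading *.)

Position 2: Esmeka has a, Miraki has o. Esmeka preserves a here (none of its changes turn any other segment into a), so the proto-segment is *a.
Position 5: Esmeka has h, Miraki has g. Miraki preserves g here (none of its changes turn any other segment into g), so the proto-segment is *g.
This points to *lakegul. Verify forward in each daughter:
Esmeka: start from *lakegul.
  rule 1: no change — lakegul
  rule 2: no change — lakegul
  rule 3 (palatalisation): lakegul → lasegul
  rule 4 (intervocalic lenition): lasegul → lasehul
  ⇒ Esmeka lasehul
Miraki: *lakegul
  lakegul → lakegol   [vowel merger]
  lakegol → lokegol   [vowel merger]
  lokegol (rule 3 does not apply)
  giving Miraki lokegol.
No other proto-form is consistent with every reflex, so the reconstruction is *lakegul.

*lakegul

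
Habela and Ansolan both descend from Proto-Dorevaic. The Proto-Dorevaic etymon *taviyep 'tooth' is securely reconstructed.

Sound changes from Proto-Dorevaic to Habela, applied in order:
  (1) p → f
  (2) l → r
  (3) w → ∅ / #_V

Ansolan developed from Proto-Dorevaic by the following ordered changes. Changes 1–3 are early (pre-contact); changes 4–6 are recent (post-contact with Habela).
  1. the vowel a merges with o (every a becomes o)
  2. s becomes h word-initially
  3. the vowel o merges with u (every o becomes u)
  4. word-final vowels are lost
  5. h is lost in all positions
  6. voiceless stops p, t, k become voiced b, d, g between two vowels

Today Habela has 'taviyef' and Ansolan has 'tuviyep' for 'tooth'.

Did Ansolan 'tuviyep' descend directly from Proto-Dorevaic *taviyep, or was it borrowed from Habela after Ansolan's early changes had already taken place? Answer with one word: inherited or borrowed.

inherited

If inherited, *taviyep would pass through all of Ansolan's changes:
Ansolan: *taviyep > toviyep > tuviyep  (by vowel merger, vowel merger)
If borrowed from Habela 'taviyef' after the early changes, it would undergo only the recent ones:
  rule 4 (apocope): no change (taviyef)
  rule 5 (h-loss): no change (taviyef)
  rule 6 (intervocalic voicing): no change (taviyef)
  ⇒ as a loan: taviyef
Ansolan 'tuviyep' matches the inherited outcome exactly, so it is an inherited cognate, not a loan.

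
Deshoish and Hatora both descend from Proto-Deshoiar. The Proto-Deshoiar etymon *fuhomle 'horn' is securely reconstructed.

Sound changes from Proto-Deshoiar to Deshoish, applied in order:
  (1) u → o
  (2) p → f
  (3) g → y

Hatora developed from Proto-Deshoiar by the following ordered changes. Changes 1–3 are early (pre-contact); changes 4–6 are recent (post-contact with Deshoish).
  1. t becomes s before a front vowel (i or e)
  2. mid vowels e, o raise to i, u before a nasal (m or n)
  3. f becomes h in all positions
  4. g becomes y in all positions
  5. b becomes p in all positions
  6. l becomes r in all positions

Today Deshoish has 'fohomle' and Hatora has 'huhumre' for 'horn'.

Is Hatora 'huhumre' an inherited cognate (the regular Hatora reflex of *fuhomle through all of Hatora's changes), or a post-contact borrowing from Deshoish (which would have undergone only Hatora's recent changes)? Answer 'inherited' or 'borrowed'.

inherited

If inherited, *fuhomle would pass through all of Hatora's changes:
Hatora: *fuhomle > fuhumle > huhumle > huhumre  (by pre-nasal raising, unconditioned shift, unconditioned shift)
If borrowed from Deshoish 'fohomle' after the early changes, it would undergo only the recent ones:
  rule 4 (unconditioned shift): no change (fohomle)
  rule 5 (unconditioned shift): no change (fohomle)
  rule 6 (unconditioned shift): fohomle → fohomre
  ⇒ as a loan: fohomre
Hatora 'huhumre' matches the inherited outcome exactly, so it is an inherited cognate, not a loan.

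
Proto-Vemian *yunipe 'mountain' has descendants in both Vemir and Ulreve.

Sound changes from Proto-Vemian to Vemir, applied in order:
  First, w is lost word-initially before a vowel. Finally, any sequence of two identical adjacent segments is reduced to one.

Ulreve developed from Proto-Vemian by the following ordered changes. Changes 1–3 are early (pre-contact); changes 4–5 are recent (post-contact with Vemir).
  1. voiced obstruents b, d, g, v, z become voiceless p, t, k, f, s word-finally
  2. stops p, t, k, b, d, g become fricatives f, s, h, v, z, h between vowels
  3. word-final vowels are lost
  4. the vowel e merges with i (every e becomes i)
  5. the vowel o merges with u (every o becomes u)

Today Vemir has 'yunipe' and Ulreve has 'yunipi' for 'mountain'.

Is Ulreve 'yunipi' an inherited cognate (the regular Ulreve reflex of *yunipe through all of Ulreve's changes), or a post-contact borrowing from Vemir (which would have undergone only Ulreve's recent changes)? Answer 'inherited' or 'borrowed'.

If inherited, *yunipe would pass through all of Ulreve's changes:
Ulreve: *yunipe
  yunipe (rule 1 does not apply)
  yunipe → yunife   [intervocalic lenition]
  yunife → yunif   [apocope]
  yunif (rule 4 does not apply)
  yunif (rule 5 does not apply)
  giving Ulreve yunif.
If borrowed from Vemir 'yunipe' after the early changes, it would undergo only the recent ones:
  rule 4 (vowel merger): yunipe → yunipi
  rule 5 (vowel merger): no change (yunipi)
  ⇒ as a loan: yunipi
Ulreve 'yunipi' matches the loan outcome 'yunipi', not the inherited 'yunif' — it skipped the early Ulreve changes, so it was borrowed from Vemir.

borrowed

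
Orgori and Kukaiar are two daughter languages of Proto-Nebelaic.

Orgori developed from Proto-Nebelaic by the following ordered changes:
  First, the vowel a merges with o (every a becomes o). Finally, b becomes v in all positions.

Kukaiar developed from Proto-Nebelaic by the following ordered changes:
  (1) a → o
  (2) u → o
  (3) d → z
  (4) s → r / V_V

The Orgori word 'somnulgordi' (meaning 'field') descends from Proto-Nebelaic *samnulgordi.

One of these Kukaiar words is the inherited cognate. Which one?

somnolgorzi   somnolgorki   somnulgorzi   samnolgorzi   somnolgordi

Kukaiar: start from *samnulgordi.
  rule 1 (vowel merger): samnulgordi → somnulgordi
  rule 2 (vowel merger): somnulgordi → somnolgordi
  rule 3 (unconditioned shift): somnolgordi → somnolgorzi
  rule 4: no change — somnolgorzi
  ⇒ Kukaiar somnolgorzi
Among the options, 'somnolgorzi' alone shows every Kukaiar change applied in order.

somnolgorzi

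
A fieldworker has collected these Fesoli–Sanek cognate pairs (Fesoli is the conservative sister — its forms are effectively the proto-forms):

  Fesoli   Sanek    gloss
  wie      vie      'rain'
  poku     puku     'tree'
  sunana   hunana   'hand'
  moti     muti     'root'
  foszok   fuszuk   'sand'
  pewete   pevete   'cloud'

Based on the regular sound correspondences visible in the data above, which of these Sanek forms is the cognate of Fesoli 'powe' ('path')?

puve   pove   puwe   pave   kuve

puve

poku ~ puku, moti ~ muti — Fesoli o corresponds to Sanek u after a consonant, before a consonant other than r, m, n, p, b, f, v.
pewete ~ pevete — Fesoli w corresponds to Sanek v between vowels (before a front vowel).
Applying these to Fesoli 'powe':
  powe → puwe   (o→u after a consonant, before a consonant other than r, m, n, p, b, f, v)
  puwe → puve   (w→v between vowels (before a front vowel))
So the Sanek cognate is 'puve'.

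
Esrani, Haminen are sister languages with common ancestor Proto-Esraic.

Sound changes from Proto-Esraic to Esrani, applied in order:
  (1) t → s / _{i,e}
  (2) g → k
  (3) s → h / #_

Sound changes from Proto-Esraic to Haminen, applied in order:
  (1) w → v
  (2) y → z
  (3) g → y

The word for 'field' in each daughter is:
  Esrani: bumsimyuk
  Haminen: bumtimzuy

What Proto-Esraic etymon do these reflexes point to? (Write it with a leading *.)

*bumtimyug

Position 9: Esrani has k, Haminen has y. In Haminen, y can only continue *g, so the proto-segment is *g.
Position 7: Esrani has y, Haminen has z. Esrani preserves y here (none of its changes turn any other segment into y), so the proto-segment is *y.
Position 4: Esrani has s, Haminen has t. Haminen preserves t here (none of its changes turn any other segment into t), so the proto-segment is *t.
This points to *bumtimyug. Verify forward in each daughter:
Esrani: start from *bumtimyug.
  rule 1 (palatalisation): bumtimyug → bumsimyug
  rule 2 (unconditioned shift): bumsimyug → bumsimyuk
  rule 3: no change — bumsimyuk
  ⇒ Esrani bumsimyuk
Haminen: start from *bumtimyug.
  rule 1: no change — bumtimyug
  rule 2 (unconditioned shift): bumtimyug → bumtimzug
  rule 3 (unconditioned shift): bumtimzug → bumtimzuy
  ⇒ Haminen bumtimzuy
No other proto-form is consistent with every reflex, so the reconstruction is *bumtimyug.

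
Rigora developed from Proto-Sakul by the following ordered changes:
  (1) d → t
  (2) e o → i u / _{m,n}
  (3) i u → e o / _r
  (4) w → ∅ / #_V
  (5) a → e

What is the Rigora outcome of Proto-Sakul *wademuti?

Rigora: *wademuti > watemuti > watimuti > atimuti > etimuti  (by unconditioned shift, pre-nasal raising, glide loss, vowel merger)

etimuti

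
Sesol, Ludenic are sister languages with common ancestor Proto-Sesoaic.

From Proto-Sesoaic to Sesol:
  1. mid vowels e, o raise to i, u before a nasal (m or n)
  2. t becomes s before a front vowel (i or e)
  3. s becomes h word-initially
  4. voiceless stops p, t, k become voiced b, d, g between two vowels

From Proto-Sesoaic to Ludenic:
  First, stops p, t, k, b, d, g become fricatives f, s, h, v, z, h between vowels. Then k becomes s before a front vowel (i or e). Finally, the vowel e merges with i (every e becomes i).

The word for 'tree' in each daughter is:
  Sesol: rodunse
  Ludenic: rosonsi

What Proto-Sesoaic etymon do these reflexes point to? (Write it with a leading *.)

Position 4: Sesol has u, Ludenic has o. Ludenic preserves o here (none of its changes turn any other segment into o), so the proto-segment is *o.
Position 7: Sesol has e, Ludenic has i. Sesol preserves e here (none of its changes turn any other segment into e), so the proto-segment is *e.
Position 3: Sesol has d, Ludenic has s. Taking the neighbouring segments as reconstructed: Sesol d could go back to *t or *d; Ludenic s could go back to *t or *s — the one source consistent with every daughter is *t.
Verify the candidate proto-form against each daughter:
Sesol: start from *rotonse.
  rule 1 (pre-nasal raising): rotonse → rotunse
  rule 2: no change — rotunse
  rule 3: no change — rotunse
  rule 4 (intervocalic voicing): rotunse → rodunse
  ⇒ Sesol rodunse
Ludenic: start from *rotonse.
  rule 1 (intervocalic lenition): rotonse → rosonse
  rule 2: no change — rosonse
  rule 3 (vowel merger): rosonse → rosonsi
  ⇒ Ludenic rosonsi
*rotonse is the unique common source.

*rotonse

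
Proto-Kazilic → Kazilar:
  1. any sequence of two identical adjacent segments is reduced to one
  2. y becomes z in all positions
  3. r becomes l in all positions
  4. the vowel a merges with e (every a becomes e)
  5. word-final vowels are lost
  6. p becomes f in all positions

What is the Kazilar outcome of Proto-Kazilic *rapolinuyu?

Kazilar: start from *rapolinuyu.
  rule 1: no change — rapolinuyu
  rule 2 (unconditioned shift): rapolinuyu → rapolinuzu
  rule 3 (unconditioned shift): rapolinuzu → lapolinuzu
  rule 4 (vowel merger): lapolinuzu → lepolinuzu
  rule 5 (apocope): lepolinuzu → lepolinuz
  rule 6 (unconditioned shift): lepolinuz → lefolinuz
  ⇒ Kazilar lefolinuz

lefolinuz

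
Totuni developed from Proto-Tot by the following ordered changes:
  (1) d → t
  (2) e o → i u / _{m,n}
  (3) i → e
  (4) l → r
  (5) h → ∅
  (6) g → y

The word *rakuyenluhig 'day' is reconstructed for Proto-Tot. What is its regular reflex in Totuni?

rakuyenruey

Totuni: *rakuyenluhig
  rakuyenluhig (rule 1 does not apply)
  rakuyenluhig → rakuyinluhig   [pre-nasal raising]
  rakuyinluhig → rakuyenluheg   [vowel merger]
  rakuyenluheg → rakuyenruheg   [unconditioned shift]
  rakuyenruheg → rakuyenrueg   [h-loss]
  rakuyenrueg → rakuyenruey   [unconditioned shift]
  giving Totuni rakuyenruey.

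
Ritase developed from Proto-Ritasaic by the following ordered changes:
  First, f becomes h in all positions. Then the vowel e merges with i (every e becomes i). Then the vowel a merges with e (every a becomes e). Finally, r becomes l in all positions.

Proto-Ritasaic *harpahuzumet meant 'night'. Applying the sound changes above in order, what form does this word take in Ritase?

Ritase: start from *harpahuzumet.
  rule 1: no change — harpahuzumet
  rule 2 (vowel merger): harpahuzumet → harpahuzumit
  rule 3 (vowel merger): harpahuzumit → herpehuzumit
  rule 4 (unconditioned shift): herpehuzumit → helpehuzumit
  ⇒ Ritase helpehuzumit

helpehuzumit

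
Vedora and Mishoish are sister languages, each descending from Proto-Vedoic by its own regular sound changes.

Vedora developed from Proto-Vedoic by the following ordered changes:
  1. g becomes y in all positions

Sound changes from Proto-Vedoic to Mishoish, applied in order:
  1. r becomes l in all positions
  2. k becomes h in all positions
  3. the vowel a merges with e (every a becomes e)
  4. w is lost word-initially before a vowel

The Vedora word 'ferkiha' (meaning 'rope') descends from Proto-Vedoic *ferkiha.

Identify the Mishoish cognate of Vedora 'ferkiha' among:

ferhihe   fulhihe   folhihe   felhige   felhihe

Mishoish: start from *ferkiha.
  rule 1 (unconditioned shift): ferkiha → felkiha
  rule 2 (unconditioned shift): felkiha → felhiha
  rule 3 (vowel merger): felhiha → felhihe
  rule 4: no change — felhihe
  ⇒ Mishoish felhihe

felhihe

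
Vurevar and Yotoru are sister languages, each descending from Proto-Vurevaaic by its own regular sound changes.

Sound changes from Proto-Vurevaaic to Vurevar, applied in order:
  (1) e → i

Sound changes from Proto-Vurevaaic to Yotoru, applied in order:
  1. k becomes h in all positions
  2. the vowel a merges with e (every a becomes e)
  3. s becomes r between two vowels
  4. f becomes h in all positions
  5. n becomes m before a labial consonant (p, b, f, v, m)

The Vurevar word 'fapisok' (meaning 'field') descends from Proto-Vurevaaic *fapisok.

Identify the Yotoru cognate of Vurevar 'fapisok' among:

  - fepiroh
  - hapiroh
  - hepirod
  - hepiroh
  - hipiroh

hepiroh

Yotoru: *fapisok
  fapisok → fapisoh   [unconditioned shift]
  fapisoh → fepisoh   [vowel merger]
  fepisoh → fepiroh   [rhotacism]
  fepiroh → hepiroh   [unconditioned shift]
  hepiroh (rule 5 does not apply)
  giving Yotoru hepiroh.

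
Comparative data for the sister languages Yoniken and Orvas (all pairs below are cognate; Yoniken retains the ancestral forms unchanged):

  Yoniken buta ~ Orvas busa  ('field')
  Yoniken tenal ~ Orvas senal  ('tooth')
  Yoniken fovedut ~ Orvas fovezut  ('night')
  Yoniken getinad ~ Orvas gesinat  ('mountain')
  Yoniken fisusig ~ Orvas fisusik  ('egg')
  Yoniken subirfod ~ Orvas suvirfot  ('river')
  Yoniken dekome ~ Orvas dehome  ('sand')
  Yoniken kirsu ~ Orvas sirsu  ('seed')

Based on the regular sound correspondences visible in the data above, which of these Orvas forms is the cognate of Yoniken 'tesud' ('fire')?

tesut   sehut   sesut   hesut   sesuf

tenal ~ senal — Yoniken t corresponds to Orvas s word-initially before a front vowel.
getinad ~ gesinat, subirfod ~ suvirfot — Yoniken d corresponds to Orvas t word-finally.
Applying these to Yoniken 'tesud':
  tesud → sesud   (t→s word-initially before a front vowel)
  sesud → sesut   (d→t word-finally)
So the Orvas cognate is 'sesut'.

sesut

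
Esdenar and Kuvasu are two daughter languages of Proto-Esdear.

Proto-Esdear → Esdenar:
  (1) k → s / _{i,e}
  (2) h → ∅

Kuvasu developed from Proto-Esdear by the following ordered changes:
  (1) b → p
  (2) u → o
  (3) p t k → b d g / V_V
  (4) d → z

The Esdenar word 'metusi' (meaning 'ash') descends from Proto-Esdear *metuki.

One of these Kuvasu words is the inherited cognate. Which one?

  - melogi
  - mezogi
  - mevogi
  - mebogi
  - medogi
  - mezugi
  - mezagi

Kuvasu: *metuki > metoki > medogi > mezogi  (by vowel merger, intervocalic voicing, unconditioned shift)
Only 'mezogi' matches the regular Kuvasu development of *metuki.

mezogi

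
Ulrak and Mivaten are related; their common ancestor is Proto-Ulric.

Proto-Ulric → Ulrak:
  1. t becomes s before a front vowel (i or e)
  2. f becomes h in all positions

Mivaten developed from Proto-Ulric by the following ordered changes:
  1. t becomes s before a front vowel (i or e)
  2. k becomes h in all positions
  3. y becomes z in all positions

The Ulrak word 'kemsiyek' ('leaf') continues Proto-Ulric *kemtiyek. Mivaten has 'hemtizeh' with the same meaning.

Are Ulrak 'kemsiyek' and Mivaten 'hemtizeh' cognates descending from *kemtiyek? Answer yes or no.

Derive the expected Mivaten reflex of *kemtiyek:
Mivaten: *kemtiyek
  kemtiyek → kemsiyek   [palatalisation]
  kemsiyek → hemsiyeh   [unconditioned shift]
  hemsiyeh → hemsizeh   [unconditioned shift]
  giving Mivaten hemsizeh.
The regular Mivaten reflex would be 'hemsizeh', but the attested form is 'hemtizeh'. The correspondence is irregular, so they are not cognates (the Mivaten form has a different source).

no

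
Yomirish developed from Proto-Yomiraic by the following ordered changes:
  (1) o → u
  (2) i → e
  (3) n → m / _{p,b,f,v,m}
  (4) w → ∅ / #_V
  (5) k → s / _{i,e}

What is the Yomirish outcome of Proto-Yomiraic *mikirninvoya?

Yomirish: *mikirninvoya
  mikirninvoya → mikirninvuya   [vowel merger]
  mikirninvuya → mekernenvuya   [vowel merger]
  mekernenvuya → mekernemvuya   [nasal place assimilation]
  mekernemvuya (rule 4 does not apply)
  mekernemvuya → mesernemvuya   [palatalisation]
  giving Yomirish mesernemvuya.

mesernemvuya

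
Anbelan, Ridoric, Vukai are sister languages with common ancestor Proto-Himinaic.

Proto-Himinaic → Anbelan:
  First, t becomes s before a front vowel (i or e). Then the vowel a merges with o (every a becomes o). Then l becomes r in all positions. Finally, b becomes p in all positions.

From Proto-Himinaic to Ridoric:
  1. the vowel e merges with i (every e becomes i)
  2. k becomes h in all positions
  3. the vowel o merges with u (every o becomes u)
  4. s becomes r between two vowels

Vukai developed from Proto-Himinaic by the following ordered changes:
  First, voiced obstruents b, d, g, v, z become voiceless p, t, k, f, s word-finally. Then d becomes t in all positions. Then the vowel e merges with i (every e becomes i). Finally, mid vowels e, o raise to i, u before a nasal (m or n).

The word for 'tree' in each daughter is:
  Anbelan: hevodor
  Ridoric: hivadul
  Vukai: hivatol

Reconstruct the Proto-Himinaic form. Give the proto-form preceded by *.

*hevadol

Position 7: Anbelan has r, Ridoric has l, Vukai has l. Ridoric preserves l here (none of its changes turn any other segment into l), so the proto-segment is *l.
Position 2: Anbelan has e, Ridoric has i, Vukai has i. Anbelan preserves e here (none of its changes turn any other segment into e), so the proto-segment is *e.
Continuing position by position gives *hevadol; check it forward:
Anbelan: *hevadol > hevodol > hevodor  (by vowel merger, unconditioned shift)
Ridoric: *hevadol > hivadol > hivadul  (by vowel merger, vowel merger)
Vukai: *hevadol
  hevadol (rule 1 does not apply)
  hevadol → hevatol   [unconditioned shift]
  hevatol → hivatol   [vowel merger]
  hivatol (rule 4 does not apply)
  giving Vukai hivatol.
Only *hevadol yields all of Anbelan hevodor, Ridoric hivadul, Vukai hivatol.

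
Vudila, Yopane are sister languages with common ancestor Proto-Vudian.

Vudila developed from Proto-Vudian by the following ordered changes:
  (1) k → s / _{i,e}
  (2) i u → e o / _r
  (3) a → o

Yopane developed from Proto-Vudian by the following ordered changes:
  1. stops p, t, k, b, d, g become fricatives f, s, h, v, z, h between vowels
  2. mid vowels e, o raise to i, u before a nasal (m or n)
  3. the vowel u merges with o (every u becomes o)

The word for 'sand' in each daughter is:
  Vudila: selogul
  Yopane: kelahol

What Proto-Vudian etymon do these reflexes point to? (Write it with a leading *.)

*kelagul

Position 1: Vudila has s, Yopane has k. Yopane preserves k here (none of its changes turn any other segment into k), so the proto-segment is *k.
Position 6: Vudila has u, Yopane has o. Vudila preserves u here (none of its changes turn any other segment into u), so the proto-segment is *u.
Position 4: Vudila has o, Yopane has a. Yopane preserves a here (none of its changes turn any other segment into a), so the proto-segment is *a.
Verify the candidate proto-form against each daughter:
Vudila: *kelagul
  kelagul → selagul   [palatalisation]
  selagul (rule 2 does not apply)
  selagul → selogul   [vowel merger]
  giving Vudila selogul.
Yopane: *kelagul
  kelagul → kelahul   [intervocalic lenition]
  kelahul (rule 2 does not apply)
  kelahul → kelahol   [vowel merger]
  giving Yopane kelahol.
Only *kelagul yields all of Vudila selogul, Yopane kelahol.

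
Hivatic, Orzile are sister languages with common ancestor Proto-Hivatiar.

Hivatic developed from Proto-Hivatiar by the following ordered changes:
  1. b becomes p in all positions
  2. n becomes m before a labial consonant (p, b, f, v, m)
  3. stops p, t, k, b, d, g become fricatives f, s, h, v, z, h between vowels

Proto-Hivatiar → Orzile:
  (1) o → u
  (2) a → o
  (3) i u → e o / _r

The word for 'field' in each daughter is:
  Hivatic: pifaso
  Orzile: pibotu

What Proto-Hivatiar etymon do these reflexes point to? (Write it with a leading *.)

*pibato

Position 4: Hivatic has a, Orzile has o. Hivatic preserves a here (none of its changes turn any other segment into a), so the proto-segment is *a.
Position 3: Hivatic has f, Orzile has b. Orzile preserves b here (none of its changes turn any other segment into b), so the proto-segment is *b.
Position 5: Hivatic has s, Orzile has t. Orzile preserves t here (none of its changes turn any other segment into t), so the proto-segment is *t.
This points to *pibato. Verify forward in each daughter:
Hivatic: *pibato
  pibato → pipato   [unconditioned shift]
  pipato (rule 2 does not apply)
  pipato → pifaso   [intervocalic lenition]
  giving Hivatic pifaso.
Orzile: start from *pibato.
  rule 1 (vowel merger): pibato → pibatu
  rule 2 (vowel merger): pibatu → pibotu
  rule 3: no change — pibotu
  ⇒ Orzile pibotu
*pibato is the unique common source.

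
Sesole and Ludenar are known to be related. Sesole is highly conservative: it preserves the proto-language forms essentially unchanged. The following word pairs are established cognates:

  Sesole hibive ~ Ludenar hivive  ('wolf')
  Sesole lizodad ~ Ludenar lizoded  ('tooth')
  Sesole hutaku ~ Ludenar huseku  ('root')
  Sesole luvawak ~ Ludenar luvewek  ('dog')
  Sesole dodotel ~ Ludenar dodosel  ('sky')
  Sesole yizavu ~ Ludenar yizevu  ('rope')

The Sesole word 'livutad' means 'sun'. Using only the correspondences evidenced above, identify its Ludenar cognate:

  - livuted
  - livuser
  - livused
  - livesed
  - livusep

livused

hutaku ~ huseku — Sesole t corresponds to Ludenar s between vowels (before a back vowel).
lizodad ~ lizoded, hutaku ~ huseku — Sesole a corresponds to Ludenar e after a consonant, before a consonant other than r, m, n, p, b, f, v.
Applying these to Sesole 'livutad':
  livutad → livusad   (t→s between vowels (before a back vowel))
  livusad → livused   (a→e after a consonant, before a consonant other than r, m, n, p, b, f, v)
So the Ludenar cognate is 'livused'.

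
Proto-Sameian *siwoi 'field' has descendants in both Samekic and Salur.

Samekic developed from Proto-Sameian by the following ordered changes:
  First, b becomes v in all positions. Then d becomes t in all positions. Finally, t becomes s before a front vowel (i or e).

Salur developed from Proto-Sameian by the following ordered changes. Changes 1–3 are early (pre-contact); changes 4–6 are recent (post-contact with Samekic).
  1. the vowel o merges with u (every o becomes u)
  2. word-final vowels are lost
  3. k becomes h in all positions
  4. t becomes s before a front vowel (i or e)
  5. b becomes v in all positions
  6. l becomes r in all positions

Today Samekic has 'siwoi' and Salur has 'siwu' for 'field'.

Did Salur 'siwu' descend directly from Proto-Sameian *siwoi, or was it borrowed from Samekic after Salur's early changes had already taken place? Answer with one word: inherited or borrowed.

inherited

If inherited, *siwoi would pass through all of Salur's changes:
Salur: *siwoi
  siwoi → siwui   [vowel merger]
  siwui → siwu   [apocope]
  siwu (rule 3 does not apply)
  siwu (rule 4 does not apply)
  siwu (rule 5 does not apply)
  siwu (rule 6 does not apply)
  giving Salur siwu.
If borrowed from Samekic 'siwoi' after the early changes, it would undergo only the recent ones:
  rule 4 (palatalisation): no change (siwoi)
  rule 5 (unconditioned shift): no change (siwoi)
  rule 6 (unconditioned shift): no change (siwoi)
  ⇒ as a loan: siwoi
Salur 'siwu' matches the inherited outcome exactly, so it is an inherited cognate, not a loan.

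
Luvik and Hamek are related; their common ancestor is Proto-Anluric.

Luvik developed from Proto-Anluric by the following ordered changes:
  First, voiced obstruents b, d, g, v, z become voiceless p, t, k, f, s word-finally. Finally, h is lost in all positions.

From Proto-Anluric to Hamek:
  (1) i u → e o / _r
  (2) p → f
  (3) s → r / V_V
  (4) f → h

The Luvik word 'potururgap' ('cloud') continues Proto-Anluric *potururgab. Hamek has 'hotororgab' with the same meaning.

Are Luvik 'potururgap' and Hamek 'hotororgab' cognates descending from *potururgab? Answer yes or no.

yes

Derive the expected Hamek reflex of *potururgab:
Hamek: start from *potururgab.
  rule 1 (pre-rhotic lowering): potururgab → potororgab
  rule 2 (unconditioned shift): potororgab → fotororgab
  rule 3: no change — fotororgab
  rule 4 (unconditioned shift): fotororgab → hotororgab
  ⇒ Hamek hotororgab
Hamek 'hotororgab' matches the regular reflex exactly, so the pair is cognate.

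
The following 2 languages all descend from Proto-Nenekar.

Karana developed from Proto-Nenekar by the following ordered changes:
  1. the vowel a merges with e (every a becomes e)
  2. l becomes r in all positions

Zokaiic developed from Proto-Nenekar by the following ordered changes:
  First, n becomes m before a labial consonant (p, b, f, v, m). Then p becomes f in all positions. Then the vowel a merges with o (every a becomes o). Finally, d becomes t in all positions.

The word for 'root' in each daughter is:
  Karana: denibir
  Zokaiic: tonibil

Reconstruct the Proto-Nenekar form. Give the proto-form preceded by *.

Position 2: Karana has e, Zokaiic has o. Taking the neighbouring segments as reconstructed: Karana e could go back to *a or *e; Zokaiic o could go back to *a or *o — the one source consistent with every daughter is *a.
Position 7: Karana has r, Zokaiic has l. Zokaiic preserves l here (none of its changes turn any other segment into l), so the proto-segment is *l.
This points to *danibil. Verify forward in each daughter:
Karana: *danibil
  danibil → denibil   [vowel merger]
  denibil → denibir   [unconditioned shift]
  giving Karana denibir.
Zokaiic: start from *danibil.
  rule 1: no change — danibil
  rule 2: no change — danibil
  rule 3 (vowel merger): danibil → donibil
  rule 4 (unconditioned shift): donibil → tonibil
  ⇒ Zokaiic tonibil
Only *danibil yields all of Karana denibir, Zokaiic tonibil.

*danibil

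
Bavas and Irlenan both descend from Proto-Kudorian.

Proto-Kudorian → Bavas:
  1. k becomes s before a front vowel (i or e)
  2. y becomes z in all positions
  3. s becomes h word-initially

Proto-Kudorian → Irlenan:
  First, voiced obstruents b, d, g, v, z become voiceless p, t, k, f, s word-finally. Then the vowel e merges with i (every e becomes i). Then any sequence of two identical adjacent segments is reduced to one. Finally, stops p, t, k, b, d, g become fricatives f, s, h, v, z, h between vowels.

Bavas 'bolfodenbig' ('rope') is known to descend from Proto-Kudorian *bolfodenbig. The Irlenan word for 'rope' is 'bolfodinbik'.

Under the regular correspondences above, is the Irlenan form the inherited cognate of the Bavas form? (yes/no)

Derive the expected Irlenan reflex of *bolfodenbig:
Irlenan: start from *bolfodenbig.
  rule 1 (final devoicing): bolfodenbig → bolfodenbik
  rule 2 (vowel merger): bolfodenbik → bolfodinbik
  rule 3: no change — bolfodinbik
  rule 4 (intervocalic lenition): bolfodinbik → bolfozinbik
  ⇒ Irlenan bolfozinbik
The regular Irlenan reflex would be 'bolfozinbik', but the attested form is 'bolfodinbik'. The correspondence is irregular, so they are not cognates (the Irlenan form has a different source).

no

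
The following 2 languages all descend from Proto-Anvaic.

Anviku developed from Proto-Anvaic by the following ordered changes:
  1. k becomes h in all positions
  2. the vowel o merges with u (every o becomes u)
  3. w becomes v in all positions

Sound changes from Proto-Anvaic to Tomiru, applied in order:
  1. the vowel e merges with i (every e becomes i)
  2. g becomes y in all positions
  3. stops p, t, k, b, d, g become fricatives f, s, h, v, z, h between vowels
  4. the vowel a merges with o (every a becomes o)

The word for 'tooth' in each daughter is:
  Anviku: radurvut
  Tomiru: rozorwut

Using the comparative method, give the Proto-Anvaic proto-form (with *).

Position 2: Anviku has a, Tomiru has o. Anviku preserves a here (none of its changes turn any other segment into a), so the proto-segment is *a.
Position 3: Anviku has d, Tomiru has z. Anviku preserves d here (none of its changes turn any other segment into d), so the proto-segment is *d.
This points to *radorwut. Verify forward in each daughter:
Anviku: start from *radorwut.
  rule 1: no change — radorwut
  rule 2 (vowel merger): radorwut → radurwut
  rule 3 (unconditioned shift): radurwut → radurvut
  ⇒ Anviku radurvut
Tomiru: start from *radorwut.
  rule 1: no change — radorwut
  rule 2: no change — radorwut
  rule 3 (intervocalic lenition): radorwut → razorwut
  rule 4 (vowel merger): razorwut → rozorwut
  ⇒ Tomiru rozorwut
Only *radorwut yields all of Anviku radurvut, Tomiru rozorwut.

*radorwut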